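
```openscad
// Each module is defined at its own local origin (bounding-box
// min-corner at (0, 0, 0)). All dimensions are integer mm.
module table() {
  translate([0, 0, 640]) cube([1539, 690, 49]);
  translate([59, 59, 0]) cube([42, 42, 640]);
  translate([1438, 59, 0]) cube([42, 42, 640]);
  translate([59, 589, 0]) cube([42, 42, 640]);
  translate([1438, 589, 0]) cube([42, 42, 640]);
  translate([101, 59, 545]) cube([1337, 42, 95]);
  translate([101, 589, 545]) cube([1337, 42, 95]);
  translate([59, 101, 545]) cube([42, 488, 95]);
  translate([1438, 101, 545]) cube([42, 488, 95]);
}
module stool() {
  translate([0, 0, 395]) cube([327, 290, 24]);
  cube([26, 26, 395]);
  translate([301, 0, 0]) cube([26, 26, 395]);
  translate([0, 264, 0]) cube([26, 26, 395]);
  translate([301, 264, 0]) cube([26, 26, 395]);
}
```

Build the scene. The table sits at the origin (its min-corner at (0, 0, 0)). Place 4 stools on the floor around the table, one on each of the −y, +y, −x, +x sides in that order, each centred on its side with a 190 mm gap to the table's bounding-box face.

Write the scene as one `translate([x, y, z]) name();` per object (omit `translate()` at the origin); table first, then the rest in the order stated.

table();
translate([606, -480, 0]) stool();
translate([606, 880, 0]) stool();
translate([-517, 200, 0]) stool();
translate([1729, 200, 0]) stool();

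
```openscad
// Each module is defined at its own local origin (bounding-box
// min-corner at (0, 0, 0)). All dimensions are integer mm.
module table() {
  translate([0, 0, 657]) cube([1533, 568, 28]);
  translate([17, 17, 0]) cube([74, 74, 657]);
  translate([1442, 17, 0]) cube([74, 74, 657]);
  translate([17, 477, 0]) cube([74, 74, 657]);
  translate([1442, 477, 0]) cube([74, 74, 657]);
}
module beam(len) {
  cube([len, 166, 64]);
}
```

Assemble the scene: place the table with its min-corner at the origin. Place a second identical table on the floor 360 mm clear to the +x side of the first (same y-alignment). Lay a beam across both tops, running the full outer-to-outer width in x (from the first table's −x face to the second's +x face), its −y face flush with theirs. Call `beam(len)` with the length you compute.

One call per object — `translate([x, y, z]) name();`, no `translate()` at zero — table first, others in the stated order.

table();
translate([1893, 0, 0]) table();
translate([0, 0, 685]) beam(3426);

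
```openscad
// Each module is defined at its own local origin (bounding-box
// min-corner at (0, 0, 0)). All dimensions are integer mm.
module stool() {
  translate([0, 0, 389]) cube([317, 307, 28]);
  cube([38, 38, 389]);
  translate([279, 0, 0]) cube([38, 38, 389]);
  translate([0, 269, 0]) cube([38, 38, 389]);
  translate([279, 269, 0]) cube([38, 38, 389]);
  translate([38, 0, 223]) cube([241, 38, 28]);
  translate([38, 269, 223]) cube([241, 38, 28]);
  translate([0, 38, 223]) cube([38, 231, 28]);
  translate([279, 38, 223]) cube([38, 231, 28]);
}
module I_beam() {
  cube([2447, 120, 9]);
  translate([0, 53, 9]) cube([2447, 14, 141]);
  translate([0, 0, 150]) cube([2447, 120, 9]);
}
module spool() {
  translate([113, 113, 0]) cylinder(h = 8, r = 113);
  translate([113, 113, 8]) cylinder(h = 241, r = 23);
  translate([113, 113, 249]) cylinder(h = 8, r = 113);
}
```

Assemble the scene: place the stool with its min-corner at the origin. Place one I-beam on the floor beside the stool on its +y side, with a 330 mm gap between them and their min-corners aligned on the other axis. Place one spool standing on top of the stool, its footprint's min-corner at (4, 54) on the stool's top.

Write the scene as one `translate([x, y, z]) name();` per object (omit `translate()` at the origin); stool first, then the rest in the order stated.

stool();
translate([0, 637, 0]) I_beam();
translate([4, 54, 417]) spool();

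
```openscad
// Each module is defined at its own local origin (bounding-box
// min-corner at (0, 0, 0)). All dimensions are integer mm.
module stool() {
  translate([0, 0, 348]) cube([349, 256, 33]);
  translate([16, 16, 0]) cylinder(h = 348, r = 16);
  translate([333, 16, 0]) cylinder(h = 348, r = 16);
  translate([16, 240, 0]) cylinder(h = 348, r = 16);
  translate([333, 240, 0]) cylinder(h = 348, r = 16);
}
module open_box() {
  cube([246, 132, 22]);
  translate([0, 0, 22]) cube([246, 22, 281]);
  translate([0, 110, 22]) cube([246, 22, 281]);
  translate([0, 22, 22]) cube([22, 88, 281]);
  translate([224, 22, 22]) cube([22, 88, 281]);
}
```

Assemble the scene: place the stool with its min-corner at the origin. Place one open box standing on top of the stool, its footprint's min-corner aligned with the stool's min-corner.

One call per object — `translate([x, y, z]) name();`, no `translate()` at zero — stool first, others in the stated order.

stool();
translate([0, 0, 381]) open_box();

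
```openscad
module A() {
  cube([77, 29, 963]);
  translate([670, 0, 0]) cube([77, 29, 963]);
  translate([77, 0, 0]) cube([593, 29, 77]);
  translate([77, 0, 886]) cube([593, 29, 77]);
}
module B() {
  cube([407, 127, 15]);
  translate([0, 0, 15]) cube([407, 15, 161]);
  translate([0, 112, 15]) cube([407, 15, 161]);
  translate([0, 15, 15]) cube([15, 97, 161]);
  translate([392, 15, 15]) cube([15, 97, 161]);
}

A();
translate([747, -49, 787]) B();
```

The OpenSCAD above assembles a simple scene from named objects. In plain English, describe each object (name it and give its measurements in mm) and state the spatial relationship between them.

A is a picture frame with a 593×809 mm rectangular opening (x by z) and a uniform 77 mm border on every side. Frame depth is 29 mm along y. It is built from two vertical stiles running the full outside height and two horizontal rails spanning the gap between the stiles.

B is an open-topped rectangular box: outside dimensions 407×127×176 mm, with a uniform wall and base thickness of 15 mm. The base is a full 407×127 slab on the floor; four walls sit on top of the base. The front and back walls (the −y and +y sides) span the full width; the two side walls fit between them.

The open box is beside the picture frame with their tops flush at z = 963.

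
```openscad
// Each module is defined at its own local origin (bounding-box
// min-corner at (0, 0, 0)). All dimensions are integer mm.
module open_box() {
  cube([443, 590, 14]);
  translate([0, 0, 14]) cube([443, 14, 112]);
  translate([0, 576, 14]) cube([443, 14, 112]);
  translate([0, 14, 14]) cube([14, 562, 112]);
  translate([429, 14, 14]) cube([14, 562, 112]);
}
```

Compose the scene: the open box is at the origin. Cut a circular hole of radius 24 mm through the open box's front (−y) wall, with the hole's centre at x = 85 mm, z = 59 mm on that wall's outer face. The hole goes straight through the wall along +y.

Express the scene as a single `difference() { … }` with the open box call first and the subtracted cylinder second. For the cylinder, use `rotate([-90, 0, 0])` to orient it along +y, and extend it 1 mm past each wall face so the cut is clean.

difference() {
  open_box();
  translate([85, -1, 59]) rotate([-90, 0, 0]) cylinder(h = 16, r = 24);
}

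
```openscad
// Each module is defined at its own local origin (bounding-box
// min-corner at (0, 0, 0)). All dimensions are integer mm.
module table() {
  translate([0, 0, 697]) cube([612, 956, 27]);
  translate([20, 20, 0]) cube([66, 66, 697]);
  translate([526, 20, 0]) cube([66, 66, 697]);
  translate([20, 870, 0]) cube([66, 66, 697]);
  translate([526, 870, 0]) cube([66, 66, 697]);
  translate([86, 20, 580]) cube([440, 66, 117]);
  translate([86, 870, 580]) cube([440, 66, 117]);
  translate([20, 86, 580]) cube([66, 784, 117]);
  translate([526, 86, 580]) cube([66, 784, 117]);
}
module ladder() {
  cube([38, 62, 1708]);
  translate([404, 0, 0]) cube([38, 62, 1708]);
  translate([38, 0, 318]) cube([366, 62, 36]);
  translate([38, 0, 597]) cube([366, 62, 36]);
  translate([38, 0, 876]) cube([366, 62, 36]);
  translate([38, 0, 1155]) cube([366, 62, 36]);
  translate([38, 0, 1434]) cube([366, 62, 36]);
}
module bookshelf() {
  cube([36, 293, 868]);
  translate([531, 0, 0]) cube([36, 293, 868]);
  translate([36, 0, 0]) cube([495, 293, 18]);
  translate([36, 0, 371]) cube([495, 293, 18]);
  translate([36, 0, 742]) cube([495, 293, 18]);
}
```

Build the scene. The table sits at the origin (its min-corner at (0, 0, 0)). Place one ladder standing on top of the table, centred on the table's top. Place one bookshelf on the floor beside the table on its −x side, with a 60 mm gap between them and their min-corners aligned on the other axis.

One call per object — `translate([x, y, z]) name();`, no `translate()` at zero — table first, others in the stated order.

table();
translate([85, 447, 724]) ladder();
translate([-627, 0, 0]) bookshelf();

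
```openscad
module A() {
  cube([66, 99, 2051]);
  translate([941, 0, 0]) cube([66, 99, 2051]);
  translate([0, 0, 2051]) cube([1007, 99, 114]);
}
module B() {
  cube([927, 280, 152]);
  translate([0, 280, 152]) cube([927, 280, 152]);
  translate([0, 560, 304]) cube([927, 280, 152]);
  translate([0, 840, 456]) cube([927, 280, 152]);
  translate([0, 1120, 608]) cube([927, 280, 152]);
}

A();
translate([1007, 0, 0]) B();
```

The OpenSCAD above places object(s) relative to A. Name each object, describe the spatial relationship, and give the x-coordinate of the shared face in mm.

The door frame's +x face and the staircase's −x face are both at x = 1007 mm.

A is a door frame. B is a staircase. The staircase is against the door frame's +x side, with their −y faces flush. The x-coordinate of the shared face is 1007 mm.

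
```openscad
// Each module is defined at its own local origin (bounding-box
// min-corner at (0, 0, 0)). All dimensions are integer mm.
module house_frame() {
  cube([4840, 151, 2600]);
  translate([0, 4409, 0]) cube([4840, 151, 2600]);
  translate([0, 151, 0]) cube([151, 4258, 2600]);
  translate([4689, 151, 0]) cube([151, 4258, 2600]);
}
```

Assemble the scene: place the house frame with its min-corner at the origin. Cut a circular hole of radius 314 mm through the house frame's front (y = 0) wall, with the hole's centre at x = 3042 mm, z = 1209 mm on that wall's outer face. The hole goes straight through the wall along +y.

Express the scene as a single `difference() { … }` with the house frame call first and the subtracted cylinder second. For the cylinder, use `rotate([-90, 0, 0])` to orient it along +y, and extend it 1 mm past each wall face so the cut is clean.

difference() {
  house_frame();
  translate([3042, -1, 1209]) rotate([-90, 0, 0]) cylinder(h = 153, r = 314);
}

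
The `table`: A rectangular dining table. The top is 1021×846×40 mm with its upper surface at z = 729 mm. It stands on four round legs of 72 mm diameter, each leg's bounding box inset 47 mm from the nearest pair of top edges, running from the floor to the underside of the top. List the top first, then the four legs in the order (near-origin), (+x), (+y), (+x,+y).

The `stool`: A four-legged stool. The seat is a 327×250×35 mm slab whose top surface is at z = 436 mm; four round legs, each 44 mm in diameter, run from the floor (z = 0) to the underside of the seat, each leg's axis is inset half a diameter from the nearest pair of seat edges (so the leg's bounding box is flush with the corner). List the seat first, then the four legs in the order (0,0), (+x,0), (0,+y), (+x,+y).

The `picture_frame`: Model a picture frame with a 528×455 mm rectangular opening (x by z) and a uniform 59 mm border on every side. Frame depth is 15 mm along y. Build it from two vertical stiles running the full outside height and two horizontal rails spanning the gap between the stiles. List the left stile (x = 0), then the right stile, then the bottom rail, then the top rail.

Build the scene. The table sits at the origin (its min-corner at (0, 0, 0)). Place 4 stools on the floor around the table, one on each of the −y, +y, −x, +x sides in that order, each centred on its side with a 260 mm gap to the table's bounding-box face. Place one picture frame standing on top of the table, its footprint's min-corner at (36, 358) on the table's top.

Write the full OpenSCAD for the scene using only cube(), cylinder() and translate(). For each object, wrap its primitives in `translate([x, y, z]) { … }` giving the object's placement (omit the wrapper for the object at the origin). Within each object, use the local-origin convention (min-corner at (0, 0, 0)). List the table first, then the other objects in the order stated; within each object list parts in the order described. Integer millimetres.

translate([0, 0, 689]) cube([1021, 846, 40]);
translate([83, 83, 0]) cylinder(h = 689, r = 36);
translate([938, 83, 0]) cylinder(h = 689, r = 36);
translate([83, 763, 0]) cylinder(h = 689, r = 36);
translate([938, 763, 0]) cylinder(h = 689, r = 36);
translate([347, -510, 0]) {
  translate([0, 0, 401]) cube([327, 250, 35]);
  translate([22, 22, 0]) cylinder(h = 401, r = 22);
  translate([305, 22, 0]) cylinder(h = 401, r = 22);
  translate([22, 228, 0]) cylinder(h = 401, r = 22);
  translate([305, 228, 0]) cylinder(h = 401, r = 22);
}
translate([347, 1106, 0]) {
  translate([0, 0, 401]) cube([327, 250, 35]);
  translate([22, 22, 0]) cylinder(h = 401, r = 22);
  translate([305, 22, 0]) cylinder(h = 401, r = 22);
  translate([22, 228, 0]) cylinder(h = 401, r = 22);
  translate([305, 228, 0]) cylinder(h = 401, r = 22);
}
translate([-587, 298, 0]) {
  translate([0, 0, 401]) cube([327, 250, 35]);
  translate([22, 22, 0]) cylinder(h = 401, r = 22);
  translate([305, 22, 0]) cylinder(h = 401, r = 22);
  translate([22, 228, 0]) cylinder(h = 401, r = 22);
  translate([305, 228, 0]) cylinder(h = 401, r = 22);
}
translate([1281, 298, 0]) {
  translate([0, 0, 401]) cube([327, 250, 35]);
  translate([22, 22, 0]) cylinder(h = 401, r = 22);
  translate([305, 22, 0]) cylinder(h = 401, r = 22);
  translate([22, 228, 0]) cylinder(h = 401, r = 22);
  translate([305, 228, 0]) cylinder(h = 401, r = 22);
}
translate([36, 358, 729]) {
  cube([59, 15, 573]);
  translate([587, 0, 0]) cube([59, 15, 573]);
  translate([59, 0, 0]) cube([528, 15, 59]);
  translate([59, 0, 514]) cube([528, 15, 59]);
}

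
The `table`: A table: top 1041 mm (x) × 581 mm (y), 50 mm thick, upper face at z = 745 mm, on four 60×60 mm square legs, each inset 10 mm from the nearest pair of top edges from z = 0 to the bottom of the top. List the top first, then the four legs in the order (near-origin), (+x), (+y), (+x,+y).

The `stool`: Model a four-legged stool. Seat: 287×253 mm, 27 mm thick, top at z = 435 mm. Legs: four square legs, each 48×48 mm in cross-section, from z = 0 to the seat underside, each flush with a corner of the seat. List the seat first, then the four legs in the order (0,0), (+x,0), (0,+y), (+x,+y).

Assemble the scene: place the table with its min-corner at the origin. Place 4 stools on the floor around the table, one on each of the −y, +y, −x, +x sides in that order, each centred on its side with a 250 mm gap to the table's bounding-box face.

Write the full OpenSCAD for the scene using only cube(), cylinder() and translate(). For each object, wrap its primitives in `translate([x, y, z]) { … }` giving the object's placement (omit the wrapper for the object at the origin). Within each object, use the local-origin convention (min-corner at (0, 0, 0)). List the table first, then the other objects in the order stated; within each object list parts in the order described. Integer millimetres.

translate([0, 0, 695]) cube([1041, 581, 50]);
translate([10, 10, 0]) cube([60, 60, 695]);
translate([971, 10, 0]) cube([60, 60, 695]);
translate([10, 511, 0]) cube([60, 60, 695]);
translate([971, 511, 0]) cube([60, 60, 695]);
translate([377, -503, 0]) {
  translate([0, 0, 408]) cube([287, 253, 27]);
  cube([48, 48, 408]);
  translate([239, 0, 0]) cube([48, 48, 408]);
  translate([0, 205, 0]) cube([48, 48, 408]);
  translate([239, 205, 0]) cube([48, 48, 408]);
}
translate([377, 831, 0]) {
  translate([0, 0, 408]) cube([287, 253, 27]);
  cube([48, 48, 408]);
  translate([239, 0, 0]) cube([48, 48, 408]);
  translate([0, 205, 0]) cube([48, 48, 408]);
  translate([239, 205, 0]) cube([48, 48, 408]);
}
translate([-537, 164, 0]) {
  translate([0, 0, 408]) cube([287, 253, 27]);
  cube([48, 48, 408]);
  translate([239, 0, 0]) cube([48, 48, 408]);
  translate([0, 205, 0]) cube([48, 48, 408]);
  translate([239, 205, 0]) cube([48, 48, 408]);
}
translate([1291, 164, 0]) {
  translate([0, 0, 408]) cube([287, 253, 27]);
  cube([48, 48, 408]);
  translate([239, 0, 0]) cube([48, 48, 408]);
  translate([0, 205, 0]) cube([48, 48, 408]);
  translate([239, 205, 0]) cube([48, 48, 408]);
}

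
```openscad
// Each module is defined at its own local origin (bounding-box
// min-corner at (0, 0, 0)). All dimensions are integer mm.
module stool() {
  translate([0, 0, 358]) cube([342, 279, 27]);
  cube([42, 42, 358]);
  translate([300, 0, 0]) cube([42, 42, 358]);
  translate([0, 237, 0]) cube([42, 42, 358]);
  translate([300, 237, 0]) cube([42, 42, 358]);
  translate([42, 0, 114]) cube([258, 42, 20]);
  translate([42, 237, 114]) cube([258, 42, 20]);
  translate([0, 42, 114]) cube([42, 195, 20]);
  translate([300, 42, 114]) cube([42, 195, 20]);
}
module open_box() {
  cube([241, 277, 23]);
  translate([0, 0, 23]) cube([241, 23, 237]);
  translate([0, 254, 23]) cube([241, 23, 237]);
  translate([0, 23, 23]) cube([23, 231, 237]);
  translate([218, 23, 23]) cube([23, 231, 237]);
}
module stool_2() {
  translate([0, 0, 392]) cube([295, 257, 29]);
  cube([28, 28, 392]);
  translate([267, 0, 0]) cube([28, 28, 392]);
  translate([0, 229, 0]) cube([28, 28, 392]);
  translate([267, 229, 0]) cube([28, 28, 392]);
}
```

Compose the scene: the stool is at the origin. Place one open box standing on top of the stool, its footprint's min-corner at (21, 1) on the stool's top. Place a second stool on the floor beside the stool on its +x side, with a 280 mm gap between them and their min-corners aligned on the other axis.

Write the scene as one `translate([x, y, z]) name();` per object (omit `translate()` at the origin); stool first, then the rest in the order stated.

stool();
translate([21, 1, 385]) open_box();
translate([622, 0, 0]) stool_2();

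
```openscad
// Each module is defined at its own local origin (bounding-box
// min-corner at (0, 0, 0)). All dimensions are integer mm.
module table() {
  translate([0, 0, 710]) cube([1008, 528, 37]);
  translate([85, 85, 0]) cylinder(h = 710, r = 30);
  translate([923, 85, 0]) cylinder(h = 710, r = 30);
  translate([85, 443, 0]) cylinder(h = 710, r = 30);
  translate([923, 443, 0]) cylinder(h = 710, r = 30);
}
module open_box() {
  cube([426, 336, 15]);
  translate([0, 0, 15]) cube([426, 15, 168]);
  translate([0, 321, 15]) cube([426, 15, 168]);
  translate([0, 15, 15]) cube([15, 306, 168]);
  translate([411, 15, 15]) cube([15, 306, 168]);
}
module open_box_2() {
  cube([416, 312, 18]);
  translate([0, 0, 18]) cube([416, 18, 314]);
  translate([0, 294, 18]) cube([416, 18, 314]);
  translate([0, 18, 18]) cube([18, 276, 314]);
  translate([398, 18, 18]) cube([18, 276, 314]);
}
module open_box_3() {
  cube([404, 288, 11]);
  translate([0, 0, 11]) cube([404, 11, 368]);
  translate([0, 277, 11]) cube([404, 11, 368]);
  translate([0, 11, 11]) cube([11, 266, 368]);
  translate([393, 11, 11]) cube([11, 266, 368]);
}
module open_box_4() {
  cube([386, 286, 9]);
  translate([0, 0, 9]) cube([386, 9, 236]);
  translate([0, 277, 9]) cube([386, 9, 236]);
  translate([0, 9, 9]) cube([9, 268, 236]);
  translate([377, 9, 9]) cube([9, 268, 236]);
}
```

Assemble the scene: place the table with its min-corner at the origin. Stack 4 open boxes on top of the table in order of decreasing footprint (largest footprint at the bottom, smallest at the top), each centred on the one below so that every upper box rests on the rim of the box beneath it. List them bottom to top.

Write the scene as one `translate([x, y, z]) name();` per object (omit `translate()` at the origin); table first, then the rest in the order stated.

table();
translate([291, 96, 747]) open_box();
translate([296, 108, 930]) open_box_2();
translate([302, 120, 1262]) open_box_3();
translate([311, 121, 1641]) open_box_4();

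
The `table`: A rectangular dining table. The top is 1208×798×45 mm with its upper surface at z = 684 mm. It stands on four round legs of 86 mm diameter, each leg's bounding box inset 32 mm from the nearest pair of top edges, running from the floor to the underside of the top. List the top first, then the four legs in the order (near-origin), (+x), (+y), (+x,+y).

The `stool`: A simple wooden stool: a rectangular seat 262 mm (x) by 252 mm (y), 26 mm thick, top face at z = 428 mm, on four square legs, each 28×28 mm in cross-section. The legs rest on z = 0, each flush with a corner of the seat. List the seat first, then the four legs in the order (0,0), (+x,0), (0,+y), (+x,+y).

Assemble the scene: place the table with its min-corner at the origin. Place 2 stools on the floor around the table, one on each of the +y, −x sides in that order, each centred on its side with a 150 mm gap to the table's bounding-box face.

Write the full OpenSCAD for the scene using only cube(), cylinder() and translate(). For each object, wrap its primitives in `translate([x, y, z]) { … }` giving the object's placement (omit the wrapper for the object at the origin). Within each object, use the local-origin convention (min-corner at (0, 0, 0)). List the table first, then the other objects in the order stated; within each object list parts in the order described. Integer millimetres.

translate([0, 0, 639]) cube([1208, 798, 45]);
translate([75, 75, 0]) cylinder(h = 639, r = 43);
translate([1133, 75, 0]) cylinder(h = 639, r = 43);
translate([75, 723, 0]) cylinder(h = 639, r = 43);
translate([1133, 723, 0]) cylinder(h = 639, r = 43);
translate([473, 948, 0]) {
  translate([0, 0, 402]) cube([262, 252, 26]);
  cube([28, 28, 402]);
  translate([234, 0, 0]) cube([28, 28, 402]);
  translate([0, 224, 0]) cube([28, 28, 402]);
  translate([234, 224, 0]) cube([28, 28, 402]);
}
translate([-412, 273, 0]) {
  translate([0, 0, 402]) cube([262, 252, 26]);
  cube([28, 28, 402]);
  translate([234, 0, 0]) cube([28, 28, 402]);
  translate([0, 224, 0]) cube([28, 28, 402]);
  translate([234, 224, 0]) cube([28, 28, 402]);
}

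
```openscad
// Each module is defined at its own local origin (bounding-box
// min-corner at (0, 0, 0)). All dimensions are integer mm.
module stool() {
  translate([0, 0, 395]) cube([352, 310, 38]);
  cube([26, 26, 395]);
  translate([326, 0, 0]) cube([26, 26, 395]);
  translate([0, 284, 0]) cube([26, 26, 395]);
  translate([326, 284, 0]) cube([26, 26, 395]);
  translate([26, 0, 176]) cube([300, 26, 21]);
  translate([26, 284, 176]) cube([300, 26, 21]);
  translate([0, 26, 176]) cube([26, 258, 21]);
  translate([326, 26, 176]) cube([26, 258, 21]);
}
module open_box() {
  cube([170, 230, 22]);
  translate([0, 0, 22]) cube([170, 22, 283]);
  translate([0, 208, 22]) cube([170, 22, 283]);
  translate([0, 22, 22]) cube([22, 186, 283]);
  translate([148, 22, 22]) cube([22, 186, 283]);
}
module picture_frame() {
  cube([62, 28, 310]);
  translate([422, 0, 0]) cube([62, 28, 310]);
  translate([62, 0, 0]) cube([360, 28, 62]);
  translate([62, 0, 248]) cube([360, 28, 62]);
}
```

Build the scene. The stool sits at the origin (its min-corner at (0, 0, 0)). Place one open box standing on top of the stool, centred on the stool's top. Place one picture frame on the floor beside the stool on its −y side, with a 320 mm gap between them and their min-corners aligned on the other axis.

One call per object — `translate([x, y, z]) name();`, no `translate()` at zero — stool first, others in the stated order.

stool();
translate([91, 40, 433]) open_box();
translate([0, -348, 0]) picture_frame();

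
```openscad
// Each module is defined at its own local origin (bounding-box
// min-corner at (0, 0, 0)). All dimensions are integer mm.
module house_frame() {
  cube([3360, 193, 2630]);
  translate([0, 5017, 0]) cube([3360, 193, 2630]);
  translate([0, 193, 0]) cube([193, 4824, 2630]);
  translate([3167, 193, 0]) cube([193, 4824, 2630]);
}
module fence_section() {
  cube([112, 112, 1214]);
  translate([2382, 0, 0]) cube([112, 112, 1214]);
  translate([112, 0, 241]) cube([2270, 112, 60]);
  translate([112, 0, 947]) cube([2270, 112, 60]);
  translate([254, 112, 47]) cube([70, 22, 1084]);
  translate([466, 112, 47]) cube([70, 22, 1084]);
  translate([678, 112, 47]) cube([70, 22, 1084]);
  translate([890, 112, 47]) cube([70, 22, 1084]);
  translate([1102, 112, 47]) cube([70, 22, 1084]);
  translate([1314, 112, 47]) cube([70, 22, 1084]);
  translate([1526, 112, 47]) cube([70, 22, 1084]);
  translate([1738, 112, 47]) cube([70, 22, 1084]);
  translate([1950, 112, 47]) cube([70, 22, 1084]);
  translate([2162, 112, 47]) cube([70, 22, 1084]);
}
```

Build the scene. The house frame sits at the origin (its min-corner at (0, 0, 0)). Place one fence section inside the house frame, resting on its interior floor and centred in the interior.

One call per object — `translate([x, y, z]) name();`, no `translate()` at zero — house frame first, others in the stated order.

house_frame();
translate([433, 2538, 0]) fence_section();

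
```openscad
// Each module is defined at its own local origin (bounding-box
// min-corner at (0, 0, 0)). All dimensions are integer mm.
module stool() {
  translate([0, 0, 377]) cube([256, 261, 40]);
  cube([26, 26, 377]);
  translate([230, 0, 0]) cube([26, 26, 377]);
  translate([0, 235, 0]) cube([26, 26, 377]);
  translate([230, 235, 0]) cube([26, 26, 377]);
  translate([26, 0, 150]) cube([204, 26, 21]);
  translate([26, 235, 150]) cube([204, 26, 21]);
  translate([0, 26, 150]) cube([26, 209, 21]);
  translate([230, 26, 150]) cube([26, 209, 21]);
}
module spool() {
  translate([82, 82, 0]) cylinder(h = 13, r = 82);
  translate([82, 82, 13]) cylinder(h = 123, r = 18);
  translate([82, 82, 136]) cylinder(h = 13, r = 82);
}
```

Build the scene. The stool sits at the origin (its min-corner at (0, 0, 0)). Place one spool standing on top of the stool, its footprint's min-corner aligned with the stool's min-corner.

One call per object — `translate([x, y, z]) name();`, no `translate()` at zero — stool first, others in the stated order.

stool();
translate([0, 0, 417]) spool();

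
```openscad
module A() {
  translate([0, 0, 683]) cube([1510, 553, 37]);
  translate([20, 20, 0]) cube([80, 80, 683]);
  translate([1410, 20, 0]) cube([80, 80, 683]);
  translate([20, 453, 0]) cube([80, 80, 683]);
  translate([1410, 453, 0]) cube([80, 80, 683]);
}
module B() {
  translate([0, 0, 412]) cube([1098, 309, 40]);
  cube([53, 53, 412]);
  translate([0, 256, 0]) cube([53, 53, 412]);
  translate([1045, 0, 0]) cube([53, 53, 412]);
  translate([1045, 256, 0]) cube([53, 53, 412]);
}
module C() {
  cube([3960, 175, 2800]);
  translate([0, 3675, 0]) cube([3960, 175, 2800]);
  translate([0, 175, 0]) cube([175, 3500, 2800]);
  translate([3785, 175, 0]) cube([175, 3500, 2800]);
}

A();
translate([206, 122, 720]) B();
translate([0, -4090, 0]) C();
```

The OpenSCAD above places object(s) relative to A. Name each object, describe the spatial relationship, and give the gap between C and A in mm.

A is a table. B is a bench. C is a house frame. The bench is on top of the table, centred. The house frame is on the floor beside the table on its −y side. The gap between the house frame and the table is 240 mm.

The house frame's nearest face is 240 mm from the table's −y face.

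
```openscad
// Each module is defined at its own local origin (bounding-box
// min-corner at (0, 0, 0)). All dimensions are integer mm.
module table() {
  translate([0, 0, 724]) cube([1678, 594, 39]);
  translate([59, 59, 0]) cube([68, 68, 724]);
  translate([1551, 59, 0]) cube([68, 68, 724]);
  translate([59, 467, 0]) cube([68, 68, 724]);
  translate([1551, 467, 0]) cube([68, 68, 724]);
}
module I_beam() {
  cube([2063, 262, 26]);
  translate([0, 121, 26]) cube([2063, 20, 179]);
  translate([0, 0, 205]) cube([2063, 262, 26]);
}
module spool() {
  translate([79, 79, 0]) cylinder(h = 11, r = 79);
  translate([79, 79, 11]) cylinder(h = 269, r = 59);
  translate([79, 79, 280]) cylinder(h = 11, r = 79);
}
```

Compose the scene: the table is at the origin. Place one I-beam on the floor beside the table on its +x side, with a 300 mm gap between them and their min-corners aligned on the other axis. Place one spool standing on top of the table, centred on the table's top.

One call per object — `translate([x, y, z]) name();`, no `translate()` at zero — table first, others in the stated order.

table();
translate([1978, 0, 0]) I_beam();
translate([760, 218, 763]) spool();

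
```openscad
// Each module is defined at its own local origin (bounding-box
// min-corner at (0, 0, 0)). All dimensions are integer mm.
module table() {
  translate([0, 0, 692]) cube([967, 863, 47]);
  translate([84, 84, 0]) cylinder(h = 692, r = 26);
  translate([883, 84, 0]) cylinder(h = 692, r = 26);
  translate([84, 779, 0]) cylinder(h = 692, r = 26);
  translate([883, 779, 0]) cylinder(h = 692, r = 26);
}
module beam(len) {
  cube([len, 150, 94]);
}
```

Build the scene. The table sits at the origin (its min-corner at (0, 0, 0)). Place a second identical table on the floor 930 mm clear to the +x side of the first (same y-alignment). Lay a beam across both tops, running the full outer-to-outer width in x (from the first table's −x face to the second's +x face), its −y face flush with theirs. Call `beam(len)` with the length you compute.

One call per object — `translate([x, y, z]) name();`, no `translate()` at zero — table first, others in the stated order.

table();
translate([1897, 0, 0]) table();
translate([0, 0, 739]) beam(2864);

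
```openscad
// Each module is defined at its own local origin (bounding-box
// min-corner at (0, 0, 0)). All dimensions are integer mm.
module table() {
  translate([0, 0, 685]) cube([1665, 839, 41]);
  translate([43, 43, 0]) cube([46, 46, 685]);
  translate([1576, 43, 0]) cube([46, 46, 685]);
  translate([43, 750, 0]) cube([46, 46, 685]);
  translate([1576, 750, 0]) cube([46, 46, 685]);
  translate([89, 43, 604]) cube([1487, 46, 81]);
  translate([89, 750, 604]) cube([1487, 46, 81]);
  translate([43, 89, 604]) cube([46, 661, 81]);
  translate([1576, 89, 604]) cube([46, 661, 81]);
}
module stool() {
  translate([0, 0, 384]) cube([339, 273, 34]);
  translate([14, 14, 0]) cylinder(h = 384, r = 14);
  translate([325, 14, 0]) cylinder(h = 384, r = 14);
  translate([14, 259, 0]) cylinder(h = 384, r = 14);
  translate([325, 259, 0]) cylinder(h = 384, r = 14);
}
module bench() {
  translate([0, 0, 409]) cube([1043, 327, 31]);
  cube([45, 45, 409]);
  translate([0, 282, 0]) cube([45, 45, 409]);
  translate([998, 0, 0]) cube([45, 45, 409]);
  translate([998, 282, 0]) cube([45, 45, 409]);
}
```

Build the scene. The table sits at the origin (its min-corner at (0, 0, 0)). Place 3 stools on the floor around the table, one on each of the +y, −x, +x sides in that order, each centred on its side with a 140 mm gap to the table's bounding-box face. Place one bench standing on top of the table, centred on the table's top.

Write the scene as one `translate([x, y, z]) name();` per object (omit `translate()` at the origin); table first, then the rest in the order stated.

table();
translate([663, 979, 0]) stool();
translate([-479, 283, 0]) stool();
translate([1805, 283, 0]) stool();
translate([311, 256, 726]) bench();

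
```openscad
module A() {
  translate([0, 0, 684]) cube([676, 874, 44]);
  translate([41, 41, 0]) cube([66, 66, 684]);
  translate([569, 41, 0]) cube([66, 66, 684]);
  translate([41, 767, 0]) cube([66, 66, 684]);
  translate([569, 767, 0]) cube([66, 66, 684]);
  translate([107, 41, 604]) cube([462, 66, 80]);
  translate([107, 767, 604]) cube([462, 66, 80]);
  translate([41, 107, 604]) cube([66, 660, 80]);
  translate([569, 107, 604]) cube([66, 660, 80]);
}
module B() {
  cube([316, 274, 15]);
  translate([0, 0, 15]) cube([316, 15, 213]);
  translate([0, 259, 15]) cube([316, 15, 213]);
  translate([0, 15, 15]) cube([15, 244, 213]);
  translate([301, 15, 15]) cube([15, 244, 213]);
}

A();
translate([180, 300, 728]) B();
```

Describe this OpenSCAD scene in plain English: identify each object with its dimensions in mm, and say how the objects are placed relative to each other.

A is a rectangular dining table. The top is 676×874×44 mm with its upper surface at z = 728 mm. It stands on four 66×66 mm square legs, each inset 41 mm from the nearest pair of top edges, running from the floor to the underside of the top. Four apron rails, 66 mm thick and 80 mm tall, run between adjacent legs with their top edges flush with the underside of the top and their outer faces flush with the legs' outer faces.

B is an open-topped rectangular box: outside dimensions 316×274×228 mm, with a uniform wall and base thickness of 15 mm. The base is a full 316×274 slab on the floor; four walls sit on top of the base. The front and back walls (the −y and +y sides) span the full width; the two side walls fit between them.

The open box is on top of the table, centred.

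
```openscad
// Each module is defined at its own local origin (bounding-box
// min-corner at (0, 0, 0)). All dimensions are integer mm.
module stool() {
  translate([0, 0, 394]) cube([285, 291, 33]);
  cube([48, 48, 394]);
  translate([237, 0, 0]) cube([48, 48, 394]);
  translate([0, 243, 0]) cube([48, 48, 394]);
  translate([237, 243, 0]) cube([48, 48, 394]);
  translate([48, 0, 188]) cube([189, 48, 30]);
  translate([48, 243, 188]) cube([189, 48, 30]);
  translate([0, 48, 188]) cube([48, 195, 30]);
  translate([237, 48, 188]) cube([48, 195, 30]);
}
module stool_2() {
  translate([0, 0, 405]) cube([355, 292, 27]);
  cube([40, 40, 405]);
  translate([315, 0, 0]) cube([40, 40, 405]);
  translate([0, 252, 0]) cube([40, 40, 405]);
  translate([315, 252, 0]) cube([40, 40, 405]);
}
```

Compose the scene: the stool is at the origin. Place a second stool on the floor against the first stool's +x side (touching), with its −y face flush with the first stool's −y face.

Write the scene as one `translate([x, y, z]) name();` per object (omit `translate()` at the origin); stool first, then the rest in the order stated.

stool();
translate([285, 0, 0]) stool_2();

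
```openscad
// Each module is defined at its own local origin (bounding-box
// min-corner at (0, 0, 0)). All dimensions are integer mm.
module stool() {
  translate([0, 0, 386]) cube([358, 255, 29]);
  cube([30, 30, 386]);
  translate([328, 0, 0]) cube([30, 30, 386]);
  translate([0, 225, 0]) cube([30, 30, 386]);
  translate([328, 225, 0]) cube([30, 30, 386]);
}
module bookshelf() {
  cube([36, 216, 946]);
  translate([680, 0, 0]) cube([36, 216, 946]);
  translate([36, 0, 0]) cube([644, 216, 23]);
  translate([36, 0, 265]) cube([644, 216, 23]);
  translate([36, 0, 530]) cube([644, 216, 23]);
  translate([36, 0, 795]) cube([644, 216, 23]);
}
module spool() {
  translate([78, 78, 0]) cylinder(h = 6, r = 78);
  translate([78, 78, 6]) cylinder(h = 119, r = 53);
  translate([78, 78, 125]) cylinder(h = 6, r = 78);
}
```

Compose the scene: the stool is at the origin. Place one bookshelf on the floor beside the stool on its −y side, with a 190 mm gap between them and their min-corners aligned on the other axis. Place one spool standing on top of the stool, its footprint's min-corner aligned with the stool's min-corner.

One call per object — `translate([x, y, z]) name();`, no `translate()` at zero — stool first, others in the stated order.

stool();
translate([0, -406, 0]) bookshelf();
translate([0, 0, 415]) spool();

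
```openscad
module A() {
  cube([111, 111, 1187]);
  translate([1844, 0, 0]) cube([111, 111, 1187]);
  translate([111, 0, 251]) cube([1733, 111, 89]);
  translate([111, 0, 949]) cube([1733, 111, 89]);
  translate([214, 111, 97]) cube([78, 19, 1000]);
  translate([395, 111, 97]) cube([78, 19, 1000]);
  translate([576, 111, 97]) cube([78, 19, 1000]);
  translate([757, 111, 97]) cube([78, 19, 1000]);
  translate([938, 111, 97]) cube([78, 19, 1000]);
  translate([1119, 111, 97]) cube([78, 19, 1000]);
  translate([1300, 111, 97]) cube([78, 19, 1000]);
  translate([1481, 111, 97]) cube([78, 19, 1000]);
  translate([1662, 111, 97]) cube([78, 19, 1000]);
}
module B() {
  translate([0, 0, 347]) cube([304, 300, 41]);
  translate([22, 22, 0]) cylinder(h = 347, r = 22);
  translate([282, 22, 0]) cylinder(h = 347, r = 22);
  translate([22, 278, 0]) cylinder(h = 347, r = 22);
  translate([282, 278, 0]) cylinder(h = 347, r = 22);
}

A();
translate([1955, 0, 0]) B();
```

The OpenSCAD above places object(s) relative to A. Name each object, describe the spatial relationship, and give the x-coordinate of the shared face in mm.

The fence section's +x face and the stool's −x face are both at x = 1955 mm.

A is a fence section. B is a stool. The stool is against the fence section's +x side, with their −y faces flush. The x-coordinate of the shared face is 1955 mm.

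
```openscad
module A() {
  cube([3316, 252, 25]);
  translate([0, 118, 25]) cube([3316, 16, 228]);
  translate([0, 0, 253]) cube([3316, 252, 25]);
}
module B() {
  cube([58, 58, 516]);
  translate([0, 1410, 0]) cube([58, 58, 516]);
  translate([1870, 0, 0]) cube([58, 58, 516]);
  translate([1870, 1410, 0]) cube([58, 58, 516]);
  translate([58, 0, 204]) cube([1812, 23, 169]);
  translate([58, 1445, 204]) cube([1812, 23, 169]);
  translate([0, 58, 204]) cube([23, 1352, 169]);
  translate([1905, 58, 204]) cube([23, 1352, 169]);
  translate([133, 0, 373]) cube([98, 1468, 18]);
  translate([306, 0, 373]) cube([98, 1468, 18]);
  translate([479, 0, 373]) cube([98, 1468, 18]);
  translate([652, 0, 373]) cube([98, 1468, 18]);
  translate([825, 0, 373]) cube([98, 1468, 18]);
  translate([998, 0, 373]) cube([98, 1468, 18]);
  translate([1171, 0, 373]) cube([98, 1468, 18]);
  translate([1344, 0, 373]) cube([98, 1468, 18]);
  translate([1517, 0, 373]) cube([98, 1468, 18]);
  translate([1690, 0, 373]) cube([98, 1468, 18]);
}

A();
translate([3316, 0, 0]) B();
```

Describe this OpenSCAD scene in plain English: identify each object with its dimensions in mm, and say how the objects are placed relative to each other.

A is an I-beam lying along x, 3316 mm long. Overall section height 278 mm. Two flanges 252 mm wide (y) and 25 mm thick, one on the floor and one at the top; a web 16 mm thick runs between them, centred on the flange width.

B is a bed frame 1928 mm long (x) by 1468 mm wide (y). Four 58×58 mm corner posts, 516 mm tall, at the corners of the footprint. Four rails of 23 mm thickness and 169 mm height run between adjacent posts with their undersides at z = 204 mm, their outer faces flush with the outside of the frame (the two x-running rails run between the posts' inner faces; the two y-running rails run between the posts' inner faces). 10 slats, each 98 mm wide (x) and 18 mm thick, lie across the top of the two x-running rails, running the full 1468 mm width of the frame in y; the slats are evenly spaced along x between the inner faces of the end posts with equal gaps (rounded down to the nearest mm) at the −x end and between each pair — any rounding remainder accumulates at the +x end.

The bed frame is against the I-beam's +x side, with their −y faces flush.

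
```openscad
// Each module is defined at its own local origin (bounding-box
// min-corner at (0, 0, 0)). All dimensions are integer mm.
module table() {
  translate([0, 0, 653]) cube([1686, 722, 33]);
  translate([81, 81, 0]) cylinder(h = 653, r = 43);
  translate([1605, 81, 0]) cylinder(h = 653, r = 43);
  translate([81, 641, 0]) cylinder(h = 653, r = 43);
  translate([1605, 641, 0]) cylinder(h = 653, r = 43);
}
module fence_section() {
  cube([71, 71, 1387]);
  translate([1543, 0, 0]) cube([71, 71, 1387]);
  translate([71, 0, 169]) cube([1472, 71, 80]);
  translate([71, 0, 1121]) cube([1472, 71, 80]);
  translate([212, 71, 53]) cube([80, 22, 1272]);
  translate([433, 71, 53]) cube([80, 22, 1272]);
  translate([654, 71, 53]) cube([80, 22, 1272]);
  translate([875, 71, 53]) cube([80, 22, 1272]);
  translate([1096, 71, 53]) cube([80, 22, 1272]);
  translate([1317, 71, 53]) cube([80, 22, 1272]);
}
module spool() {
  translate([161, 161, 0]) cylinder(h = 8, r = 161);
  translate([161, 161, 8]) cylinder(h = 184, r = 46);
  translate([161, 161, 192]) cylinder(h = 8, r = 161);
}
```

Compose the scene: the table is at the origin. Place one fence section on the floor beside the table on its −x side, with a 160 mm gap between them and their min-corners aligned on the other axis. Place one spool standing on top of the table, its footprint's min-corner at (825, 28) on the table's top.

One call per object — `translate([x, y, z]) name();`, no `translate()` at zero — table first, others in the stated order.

table();
translate([-1774, 0, 0]) fence_section();
translate([825, 28, 686]) spool();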